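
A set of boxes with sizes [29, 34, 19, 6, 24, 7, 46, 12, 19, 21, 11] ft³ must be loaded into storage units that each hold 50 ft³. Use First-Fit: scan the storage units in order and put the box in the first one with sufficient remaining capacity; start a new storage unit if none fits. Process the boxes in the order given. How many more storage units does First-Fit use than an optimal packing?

0

First-Fit: [29,19] [34,6,7] [24,12,11] [46] [19,21] → 5 storage units.
Total size 228 ft³; any packing needs at least ⌈228/50⌉ = 5 storage units.
So 5 is already optimal.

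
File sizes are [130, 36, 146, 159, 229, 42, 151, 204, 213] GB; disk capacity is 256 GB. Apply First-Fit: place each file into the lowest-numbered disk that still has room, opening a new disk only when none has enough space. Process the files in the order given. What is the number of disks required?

7

130 GB → disk 1 (remaining 126 GB)
36 GB → disk 1 (remaining 90 GB)
146 GB → disk 2 (remaining 110 GB)
159 GB → disk 3 (remaining 97 GB)
229 GB → disk 4 (remaining 27 GB)
42 GB → disk 1 (remaining 48 GB)
151 GB → disk 5 (remaining 105 GB)
204 GB → disk 6 (remaining 52 GB)
213 GB → disk 7 (remaining 43 GB)
Final disks: [130,36,42] [146] [159] [229] [151] [204] [213].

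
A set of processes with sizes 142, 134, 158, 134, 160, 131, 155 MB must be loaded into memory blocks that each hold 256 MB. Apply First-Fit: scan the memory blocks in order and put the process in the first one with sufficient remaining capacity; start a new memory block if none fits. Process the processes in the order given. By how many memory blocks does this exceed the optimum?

0

First-Fit: [142] [134] [158] [134] [160] [131] [155] → 7 memory blocks.
7 processes exceed 128 MB (half the capacity), and no two of those can share a memory block, so at least 7 memory blocks are needed.
So 7 is already optimal.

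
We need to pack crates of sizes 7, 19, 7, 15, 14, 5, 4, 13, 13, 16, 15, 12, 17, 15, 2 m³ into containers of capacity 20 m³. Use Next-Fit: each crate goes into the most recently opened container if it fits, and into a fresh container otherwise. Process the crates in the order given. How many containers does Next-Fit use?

7 m³ → container 1 (remaining 13 m³)
19 m³ → container 2 (remaining 1 m³)
7 m³ → container 3 (remaining 13 m³)
15 m³ → container 4 (remaining 5 m³)
14 m³ → container 5 (remaining 6 m³)
5 m³ → container 5 (remaining 1 m³)
4 m³ → container 6 (remaining 16 m³)
13 m³ → container 6 (remaining 3 m³)
13 m³ → container 7 (remaining 7 m³)
16 m³ → container 8 (remaining 4 m³)
15 m³ → container 9 (remaining 5 m³)
12 m³ → container 10 (remaining 8 m³)
17 m³ → container 11 (remaining 3 m³)
15 m³ → container 12 (remaining 5 m³)
2 m³ → container 12 (remaining 3 m³)
Final containers: [7] [19] [7] [15] [14,5] [4,13] [13] [16] [15] [12] [17] [15,2].

12 containers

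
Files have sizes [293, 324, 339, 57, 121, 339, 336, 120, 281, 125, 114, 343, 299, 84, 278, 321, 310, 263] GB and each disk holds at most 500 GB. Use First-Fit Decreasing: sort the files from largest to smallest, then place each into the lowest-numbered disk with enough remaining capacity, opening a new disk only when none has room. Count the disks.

Sorted descending: 343, 339, 339, 336, 324, 321, 310, 299, 293, 281, 278, 263, 125, 121, 120, 114, 84, 57.
Put 343 GB in disk 1; 157 GB remain.
Put 339 GB in disk 2; 161 GB remain.
Put 339 GB in disk 3; 161 GB remain.
Put 336 GB in disk 4; 164 GB remain.
Put 324 GB in disk 5; 176 GB remain.
Put 321 GB in disk 6; 179 GB remain.
Put 310 GB in disk 7; 190 GB remain.
Put 299 GB in disk 8; 201 GB remain.
Put 293 GB in disk 9; 207 GB remain.
Put 281 GB in disk 10; 219 GB remain.
Put 278 GB in disk 11; 222 GB remain.
Put 263 GB in disk 12; 237 GB remain.
Put 125 GB in disk 1; 32 GB remain.
Put 121 GB in disk 2; 40 GB remain.
Put 120 GB in disk 3; 41 GB remain.
Put 114 GB in disk 4; 50 GB remain.
Put 84 GB in disk 5; 92 GB remain.
Put 57 GB in disk 5; 35 GB remain.
Final disks: [343,125] [339,121] [339,120] [336,114] [324,84,57] [321] [310] [299] [293] [281] [278] [263].

12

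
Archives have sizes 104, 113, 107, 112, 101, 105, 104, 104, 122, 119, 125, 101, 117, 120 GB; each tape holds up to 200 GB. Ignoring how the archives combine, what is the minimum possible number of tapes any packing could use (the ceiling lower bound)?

8 tapes

Total size = 104 + 113 + 107 + 112 + 101 + 105 + 104 + 104 + 122 + 119 + 125 + 101 + 117 + 120 = 1554 GB.
⌈1554 / 200⌉ = 8.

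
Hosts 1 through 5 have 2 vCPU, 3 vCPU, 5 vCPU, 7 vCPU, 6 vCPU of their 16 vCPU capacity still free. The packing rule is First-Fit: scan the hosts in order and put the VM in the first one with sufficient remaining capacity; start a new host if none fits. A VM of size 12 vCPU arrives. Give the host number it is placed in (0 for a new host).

No host has ≥ 12 vCPU free, so a new host is opened.

0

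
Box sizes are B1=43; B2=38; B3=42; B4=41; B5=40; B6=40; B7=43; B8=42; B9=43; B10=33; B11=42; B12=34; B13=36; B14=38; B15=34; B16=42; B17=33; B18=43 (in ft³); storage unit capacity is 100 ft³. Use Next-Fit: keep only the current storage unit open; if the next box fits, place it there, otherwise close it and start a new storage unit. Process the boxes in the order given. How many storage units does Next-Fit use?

9 storage units

Put B1 (43 ft³) in storage unit 1; 57 ft³ remain.
Put B2 (38 ft³) in storage unit 1; 19 ft³ remain.
Put B3 (42 ft³) in storage unit 2; 58 ft³ remain.
Put B4 (41 ft³) in storage unit 2; 17 ft³ remain.
Put B5 (40 ft³) in storage unit 3; 60 ft³ remain.
Put B6 (40 ft³) in storage unit 3; 20 ft³ remain.
Put B7 (43 ft³) in storage unit 4; 57 ft³ remain.
Put B8 (42 ft³) in storage unit 4; 15 ft³ remain.
Put B9 (43 ft³) in storage unit 5; 57 ft³ remain.
Put B10 (33 ft³) in storage unit 5; 24 ft³ remain.
Put B11 (42 ft³) in storage unit 6; 58 ft³ remain.
Put B12 (34 ft³) in storage unit 6; 24 ft³ remain.
Put B13 (36 ft³) in storage unit 7; 64 ft³ remain.
Put B14 (38 ft³) in storage unit 7; 26 ft³ remain.
Put B15 (34 ft³) in storage unit 8; 66 ft³ remain.
Put B16 (42 ft³) in storage unit 8; 24 ft³ remain.
Put B17 (33 ft³) in storage unit 9; 67 ft³ remain.
Put B18 (43 ft³) in storage unit 9; 24 ft³ remain.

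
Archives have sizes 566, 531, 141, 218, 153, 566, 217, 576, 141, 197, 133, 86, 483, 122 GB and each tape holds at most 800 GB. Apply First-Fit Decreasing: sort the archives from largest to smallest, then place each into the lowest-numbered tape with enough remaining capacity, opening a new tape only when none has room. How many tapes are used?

Sorted descending: 576, 566, 566, 531, 483, 218, 217, 197, 153, 141, 141, 133, 122, 86.
576 GB → tape 1 (remaining 224 GB)
566 GB → tape 2 (remaining 234 GB)
566 GB → tape 3 (remaining 234 GB)
531 GB → tape 4 (remaining 269 GB)
483 GB → tape 5 (remaining 317 GB)
218 GB → tape 1 (remaining 6 GB)
217 GB → tape 2 (remaining 17 GB)
197 GB → tape 3 (remaining 37 GB)
153 GB → tape 4 (remaining 116 GB)
141 GB → tape 5 (remaining 176 GB)
141 GB → tape 5 (remaining 35 GB)
133 GB → tape 6 (remaining 667 GB)
122 GB → tape 6 (remaining 545 GB)
86 GB → tape 4 (remaining 30 GB)

6 tapes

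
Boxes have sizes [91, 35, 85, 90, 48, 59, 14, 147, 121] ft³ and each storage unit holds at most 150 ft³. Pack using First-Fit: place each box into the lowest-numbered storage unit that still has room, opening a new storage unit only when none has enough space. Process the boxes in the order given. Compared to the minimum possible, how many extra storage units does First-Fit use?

0

First-Fit: [91,35,14] [85,48] [90,59] [147] [121] → 5 storage units.
Total size 690 ft³; any packing needs at least ⌈690/150⌉ = 5 storage units.
So 5 is already optimal.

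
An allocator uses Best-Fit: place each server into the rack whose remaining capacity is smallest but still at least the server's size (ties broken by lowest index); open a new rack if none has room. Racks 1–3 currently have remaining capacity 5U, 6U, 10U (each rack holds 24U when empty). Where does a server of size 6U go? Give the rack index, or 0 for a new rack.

Racks with room: rack 2 (6U), rack 3 (10U).
Tightest fit is rack 2 with 6U free.

2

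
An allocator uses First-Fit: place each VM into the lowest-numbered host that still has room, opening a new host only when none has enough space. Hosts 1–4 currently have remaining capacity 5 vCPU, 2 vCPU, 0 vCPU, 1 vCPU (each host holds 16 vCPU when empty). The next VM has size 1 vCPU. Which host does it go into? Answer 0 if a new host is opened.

1

Hosts with room: host 1 (5 vCPU), host 2 (2 vCPU), host 4 (1 vCPU).
The first with room is host 1.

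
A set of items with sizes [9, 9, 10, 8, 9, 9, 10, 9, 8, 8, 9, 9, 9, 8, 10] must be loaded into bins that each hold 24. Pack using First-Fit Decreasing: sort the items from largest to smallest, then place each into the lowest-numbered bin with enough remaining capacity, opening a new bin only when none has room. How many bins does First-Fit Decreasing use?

Sorted descending: 10, 10, 10, 9, 9, 9, 9, 9, 9, 9, 9, 8, 8, 8, 8.
bin 1: place 10, 14 left
bin 1: place 10, 4 left
bin 2: place 10, 14 left
bin 2: place 9, 5 left
bin 3: place 9, 15 left
bin 3: place 9, 6 left
bin 4: place 9, 15 left
bin 4: place 9, 6 left
bin 5: place 9, 15 left
bin 5: place 9, 6 left
bin 6: place 9, 15 left
bin 6: place 8, 7 left
bin 7: place 8, 16 left
bin 7: place 8, 8 left
bin 7: place 8, 0 left

7 bins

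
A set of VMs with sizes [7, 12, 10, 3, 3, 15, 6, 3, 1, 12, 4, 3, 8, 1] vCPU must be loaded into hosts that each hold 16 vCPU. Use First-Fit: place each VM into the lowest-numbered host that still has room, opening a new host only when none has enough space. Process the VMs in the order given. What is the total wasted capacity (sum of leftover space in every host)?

7 vCPU → host 1 (remaining 9 vCPU)
12 vCPU → host 2 (remaining 4 vCPU)
10 vCPU → host 3 (remaining 6 vCPU)
3 vCPU → host 1 (remaining 6 vCPU)
3 vCPU → host 1 (remaining 3 vCPU)
15 vCPU → host 4 (remaining 1 vCPU)
6 vCPU → host 3 (remaining 0 vCPU)
3 vCPU → host 1 (remaining 0 vCPU)
1 vCPU → host 2 (remaining 3 vCPU)
12 vCPU → host 5 (remaining 4 vCPU)
4 vCPU → host 5 (remaining 0 vCPU)
3 vCPU → host 2 (remaining 0 vCPU)
8 vCPU → host 6 (remaining 8 vCPU)
1 vCPU → host 4 (remaining 0 vCPU)
6 hosts × 16 vCPU = 96 vCPU; used 88 vCPU; unused 8 vCPU.

8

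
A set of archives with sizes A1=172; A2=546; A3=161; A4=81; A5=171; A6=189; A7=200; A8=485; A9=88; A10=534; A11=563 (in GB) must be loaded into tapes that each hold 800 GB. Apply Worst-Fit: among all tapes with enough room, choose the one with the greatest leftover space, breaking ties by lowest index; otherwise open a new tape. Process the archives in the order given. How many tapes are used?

5 tapes

tape 1: place A1 (172 GB), 628 GB left
tape 1: place A2 (546 GB), 82 GB left
tape 2: place A3 (161 GB), 639 GB left
tape 2: place A4 (81 GB), 558 GB left
tape 2: place A5 (171 GB), 387 GB left
tape 2: place A6 (189 GB), 198 GB left
tape 3: place A7 (200 GB), 600 GB left
tape 3: place A8 (485 GB), 115 GB left
tape 2: place A9 (88 GB), 110 GB left
tape 4: place A10 (534 GB), 266 GB left
tape 5: place A11 (563 GB), 237 GB left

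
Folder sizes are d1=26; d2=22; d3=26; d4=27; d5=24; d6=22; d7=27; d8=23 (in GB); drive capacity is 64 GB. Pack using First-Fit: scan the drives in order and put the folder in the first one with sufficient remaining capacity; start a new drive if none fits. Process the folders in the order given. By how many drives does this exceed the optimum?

First-Fit: [26,22] [26,27] [24,22] [27,23] → 4 drives.
Total size 197 GB; any packing needs at least ⌈197/64⌉ = 4 drives.
So 4 is already optimal.

0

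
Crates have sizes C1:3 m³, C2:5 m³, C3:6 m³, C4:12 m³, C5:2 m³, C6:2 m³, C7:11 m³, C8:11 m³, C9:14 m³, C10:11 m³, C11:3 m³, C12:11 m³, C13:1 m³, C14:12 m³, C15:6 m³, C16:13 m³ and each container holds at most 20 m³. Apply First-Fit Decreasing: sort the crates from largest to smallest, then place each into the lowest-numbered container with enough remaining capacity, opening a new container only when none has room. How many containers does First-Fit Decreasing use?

Sorted descending: 14, 13, 12, 12, 11, 11, 11, 11, 6, 6, 5, 3, 3, 2, 2, 1.
container 1: place 14 m³, 6 m³ left
container 2: place 13 m³, 7 m³ left
container 3: place 12 m³, 8 m³ left
container 4: place 12 m³, 8 m³ left
container 5: place 11 m³, 9 m³ left
container 6: place 11 m³, 9 m³ left
container 7: place 11 m³, 9 m³ left
container 8: place 11 m³, 9 m³ left
container 1: place 6 m³, 0 m³ left
container 2: place 6 m³, 1 m³ left
container 3: place 5 m³, 3 m³ left
container 3: place 3 m³, 0 m³ left
container 4: place 3 m³, 5 m³ left
container 4: place 2 m³, 3 m³ left
container 4: place 2 m³, 1 m³ left
container 2: place 1 m³, 0 m³ left
Final containers: [14,6] [13,6,1] [12,5,3] [12,3,2,2] [11] [11] [11] [11].

8 containers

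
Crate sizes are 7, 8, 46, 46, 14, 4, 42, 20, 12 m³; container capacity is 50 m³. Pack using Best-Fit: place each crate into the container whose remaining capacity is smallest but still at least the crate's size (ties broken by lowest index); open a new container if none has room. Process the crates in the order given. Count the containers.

Put 7 m³ in container 1; 43 m³ remain.
Put 8 m³ in container 1; 35 m³ remain.
Put 46 m³ in container 2; 4 m³ remain.
Put 46 m³ in container 3; 4 m³ remain.
Put 14 m³ in container 1; 21 m³ remain.
Put 4 m³ in container 2; 0 m³ remain.
Put 42 m³ in container 4; 8 m³ remain.
Put 20 m³ in container 1; 1 m³ remain.
Put 12 m³ in container 5; 38 m³ remain.

5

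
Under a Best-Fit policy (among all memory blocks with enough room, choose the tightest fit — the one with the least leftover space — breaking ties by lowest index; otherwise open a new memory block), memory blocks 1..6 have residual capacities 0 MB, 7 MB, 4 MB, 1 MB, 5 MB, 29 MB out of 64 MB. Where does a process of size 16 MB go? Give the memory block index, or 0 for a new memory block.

Memory blocks with room: memory block 6 (29 MB).
Tightest fit is memory block 6 with 29 MB free.

6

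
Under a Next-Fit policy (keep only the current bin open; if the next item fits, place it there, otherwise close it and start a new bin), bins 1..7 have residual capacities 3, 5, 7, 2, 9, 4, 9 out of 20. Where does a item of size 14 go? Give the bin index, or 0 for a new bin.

Next-Fit only looks at bin 7, which has 9 free.
14 does not fit, so a new bin is opened.

0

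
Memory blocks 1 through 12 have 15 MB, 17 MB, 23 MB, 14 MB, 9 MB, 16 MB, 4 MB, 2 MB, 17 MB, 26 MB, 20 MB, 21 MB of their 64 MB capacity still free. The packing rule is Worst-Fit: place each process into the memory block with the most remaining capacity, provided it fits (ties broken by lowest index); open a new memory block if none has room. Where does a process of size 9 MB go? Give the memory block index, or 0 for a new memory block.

10

Memory blocks with room: memory block 1 (15 MB), memory block 2 (17 MB), memory block 3 (23 MB), memory block 4 (14 MB), memory block 5 (9 MB), memory block 6 (16 MB), memory block 9 (17 MB), memory block 10 (26 MB), memory block 11 (20 MB), memory block 12 (21 MB).
Most room is memory block 10 with 26 MB free.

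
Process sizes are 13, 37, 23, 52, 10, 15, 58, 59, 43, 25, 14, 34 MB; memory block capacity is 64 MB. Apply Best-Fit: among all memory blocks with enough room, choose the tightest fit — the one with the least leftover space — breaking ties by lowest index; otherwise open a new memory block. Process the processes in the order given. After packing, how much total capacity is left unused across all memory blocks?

65

memory block 1: place 13 MB, 51 MB left
memory block 1: place 37 MB, 14 MB left
memory block 2: place 23 MB, 41 MB left
memory block 3: place 52 MB, 12 MB left
memory block 3: place 10 MB, 2 MB left
memory block 2: place 15 MB, 26 MB left
memory block 4: place 58 MB, 6 MB left
memory block 5: place 59 MB, 5 MB left
memory block 6: place 43 MB, 21 MB left
memory block 2: place 25 MB, 1 MB left
memory block 1: place 14 MB, 0 MB left
memory block 7: place 34 MB, 30 MB left
7 memory blocks × 64 MB = 448 MB; used 383 MB; unused 65 MB.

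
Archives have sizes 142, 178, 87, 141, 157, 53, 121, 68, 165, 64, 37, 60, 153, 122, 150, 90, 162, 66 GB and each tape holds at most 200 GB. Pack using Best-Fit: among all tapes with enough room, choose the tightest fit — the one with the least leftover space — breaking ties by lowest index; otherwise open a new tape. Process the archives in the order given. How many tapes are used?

142 GB → tape 1 (remaining 58 GB)
178 GB → tape 2 (remaining 22 GB)
87 GB → tape 3 (remaining 113 GB)
141 GB → tape 4 (remaining 59 GB)
157 GB → tape 5 (remaining 43 GB)
53 GB → tape 1 (remaining 5 GB)
121 GB → tape 6 (remaining 79 GB)
68 GB → tape 6 (remaining 11 GB)
165 GB → tape 7 (remaining 35 GB)
64 GB → tape 3 (remaining 49 GB)
37 GB → tape 5 (remaining 6 GB)
60 GB → tape 8 (remaining 140 GB)
153 GB → tape 9 (remaining 47 GB)
122 GB → tape 8 (remaining 18 GB)
150 GB → tape 10 (remaining 50 GB)
90 GB → tape 11 (remaining 110 GB)
162 GB → tape 12 (remaining 38 GB)
66 GB → tape 11 (remaining 44 GB)

12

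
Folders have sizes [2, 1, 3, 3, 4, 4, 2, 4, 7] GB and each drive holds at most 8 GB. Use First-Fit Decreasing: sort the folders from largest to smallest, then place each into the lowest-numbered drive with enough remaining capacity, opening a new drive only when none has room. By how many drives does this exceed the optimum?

First-Fit Decreasing: [7,1] [4,4] [4,3] [3,2,2] → 4 drives.
Total size 30 GB; any packing needs at least ⌈30/8⌉ = 4 drives.
So 4 is already optimal.

0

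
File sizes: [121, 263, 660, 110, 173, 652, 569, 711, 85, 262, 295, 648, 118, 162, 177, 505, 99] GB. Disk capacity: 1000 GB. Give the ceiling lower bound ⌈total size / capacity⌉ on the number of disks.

Total size = 121 + 263 + 660 + 110 + 173 + 652 + 569 + 711 + 85 + 262 + 295 + 648 + 118 + 162 + 177 + 505 + 99 = 5610 GB.
⌈5610 / 1000⌉ = 6.

6 disks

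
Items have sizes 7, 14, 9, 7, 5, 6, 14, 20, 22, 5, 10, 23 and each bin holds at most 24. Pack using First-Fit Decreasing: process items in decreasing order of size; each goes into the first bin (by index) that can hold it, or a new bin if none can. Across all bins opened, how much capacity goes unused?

26

Sorted descending: 23, 22, 20, 14, 14, 10, 9, 7, 7, 6, 5, 5.
bin 1: place 23, 1 left
bin 2: place 22, 2 left
bin 3: place 20, 4 left
bin 4: place 14, 10 left
bin 5: place 14, 10 left
bin 4: place 10, 0 left
bin 5: place 9, 1 left
bin 6: place 7, 17 left
bin 6: place 7, 10 left
bin 6: place 6, 4 left
bin 7: place 5, 19 left
bin 7: place 5, 14 left
7 bins × 24 = 168; used 142; unused 26.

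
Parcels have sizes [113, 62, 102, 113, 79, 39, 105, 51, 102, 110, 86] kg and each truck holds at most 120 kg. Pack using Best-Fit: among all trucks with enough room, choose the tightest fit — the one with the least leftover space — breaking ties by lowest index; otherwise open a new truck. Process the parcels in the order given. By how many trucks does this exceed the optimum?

Best-Fit: [113] [62,51] [102] [113] [79,39] [105] [102] [110] [86] → 9 trucks.
Total size 962 kg; any packing needs at least ⌈962/120⌉ = 9 trucks.
So 9 is already optimal.

0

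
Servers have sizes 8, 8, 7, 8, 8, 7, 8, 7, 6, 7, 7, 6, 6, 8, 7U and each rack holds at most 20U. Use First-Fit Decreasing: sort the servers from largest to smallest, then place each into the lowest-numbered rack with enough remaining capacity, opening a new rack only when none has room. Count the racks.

Sorted descending: 8, 8, 8, 8, 8, 8, 7, 7, 7, 7, 7, 7, 6, 6, 6.
8U → rack 1 (remaining 12U)
8U → rack 1 (remaining 4U)
8U → rack 2 (remaining 12U)
8U → rack 2 (remaining 4U)
8U → rack 3 (remaining 12U)
8U → rack 3 (remaining 4U)
7U → rack 4 (remaining 13U)
7U → rack 4 (remaining 6U)
7U → rack 5 (remaining 13U)
7U → rack 5 (remaining 6U)
7U → rack 6 (remaining 13U)
7U → rack 6 (remaining 6U)
6U → rack 4 (remaining 0U)
6U → rack 5 (remaining 0U)
6U → rack 6 (remaining 0U)
Final racks: [8,8] [8,8] [8,8] [7,7,6] [7,7,6] [7,7,6].

6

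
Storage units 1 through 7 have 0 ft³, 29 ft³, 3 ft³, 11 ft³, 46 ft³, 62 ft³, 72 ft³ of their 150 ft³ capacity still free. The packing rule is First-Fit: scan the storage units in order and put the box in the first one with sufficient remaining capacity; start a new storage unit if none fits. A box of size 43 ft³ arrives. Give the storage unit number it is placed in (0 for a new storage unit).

Storage units with room: storage unit 5 (46 ft³), storage unit 6 (62 ft³), storage unit 7 (72 ft³).
The first with room is storage unit 5.

5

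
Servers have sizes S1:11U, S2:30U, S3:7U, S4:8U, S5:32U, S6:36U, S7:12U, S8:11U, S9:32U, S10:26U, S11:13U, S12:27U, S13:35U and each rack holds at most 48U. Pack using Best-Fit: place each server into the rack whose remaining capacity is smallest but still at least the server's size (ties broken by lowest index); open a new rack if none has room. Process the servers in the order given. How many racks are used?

rack 1: place S1 (11U), 37U left
rack 1: place S2 (30U), 7U left
rack 1: place S3 (7U), 0U left
rack 2: place S4 (8U), 40U left
rack 2: place S5 (32U), 8U left
rack 3: place S6 (36U), 12U left
rack 3: place S7 (12U), 0U left
rack 4: place S8 (11U), 37U left
rack 4: place S9 (32U), 5U left
rack 5: place S10 (26U), 22U left
rack 5: place S11 (13U), 9U left
rack 6: place S12 (27U), 21U left
rack 7: place S13 (35U), 13U left

7 racks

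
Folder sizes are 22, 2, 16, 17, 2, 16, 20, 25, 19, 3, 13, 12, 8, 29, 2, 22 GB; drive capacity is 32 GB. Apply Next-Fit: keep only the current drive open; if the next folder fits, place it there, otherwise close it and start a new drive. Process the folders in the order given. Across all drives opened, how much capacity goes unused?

124

drive 1: place 22 GB, 10 GB left
drive 1: place 2 GB, 8 GB left
drive 2: place 16 GB, 16 GB left
drive 3: place 17 GB, 15 GB left
drive 3: place 2 GB, 13 GB left
drive 4: place 16 GB, 16 GB left
drive 5: place 20 GB, 12 GB left
drive 6: place 25 GB, 7 GB left
drive 7: place 19 GB, 13 GB left
drive 7: place 3 GB, 10 GB left
drive 8: place 13 GB, 19 GB left
drive 8: place 12 GB, 7 GB left
drive 9: place 8 GB, 24 GB left
drive 10: place 29 GB, 3 GB left
drive 10: place 2 GB, 1 GB left
drive 11: place 22 GB, 10 GB left
11 drives × 32 GB = 352 GB; used 228 GB; unused 124 GB.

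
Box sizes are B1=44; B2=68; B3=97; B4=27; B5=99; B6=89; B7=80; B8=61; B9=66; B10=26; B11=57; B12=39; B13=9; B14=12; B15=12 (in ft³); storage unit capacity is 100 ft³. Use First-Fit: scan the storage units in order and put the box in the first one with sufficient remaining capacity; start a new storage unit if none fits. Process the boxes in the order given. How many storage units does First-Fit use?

9 storage units

B1 (44 ft³) → storage unit 1 (remaining 56 ft³)
B2 (68 ft³) → storage unit 2 (remaining 32 ft³)
B3 (97 ft³) → storage unit 3 (remaining 3 ft³)
B4 (27 ft³) → storage unit 1 (remaining 29 ft³)
B5 (99 ft³) → storage unit 4 (remaining 1 ft³)
B6 (89 ft³) → storage unit 5 (remaining 11 ft³)
B7 (80 ft³) → storage unit 6 (remaining 20 ft³)
B8 (61 ft³) → storage unit 7 (remaining 39 ft³)
B9 (66 ft³) → storage unit 8 (remaining 34 ft³)
B10 (26 ft³) → storage unit 1 (remaining 3 ft³)
B11 (57 ft³) → storage unit 9 (remaining 43 ft³)
B12 (39 ft³) → storage unit 7 (remaining 0 ft³)
B13 (9 ft³) → storage unit 2 (remaining 23 ft³)
B14 (12 ft³) → storage unit 2 (remaining 11 ft³)
B15 (12 ft³) → storage unit 6 (remaining 8 ft³)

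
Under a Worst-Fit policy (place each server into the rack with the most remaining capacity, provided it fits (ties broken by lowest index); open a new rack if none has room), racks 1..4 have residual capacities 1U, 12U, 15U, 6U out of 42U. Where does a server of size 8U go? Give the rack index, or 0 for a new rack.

3

Racks with room: rack 2 (12U), rack 3 (15U).
Most room is rack 3 with 15U free.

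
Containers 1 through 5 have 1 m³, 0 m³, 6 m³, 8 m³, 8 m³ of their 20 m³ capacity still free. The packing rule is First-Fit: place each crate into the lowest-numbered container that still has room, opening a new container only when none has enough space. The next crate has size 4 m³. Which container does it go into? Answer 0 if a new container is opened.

Containers with room: container 3 (6 m³), container 4 (8 m³), container 5 (8 m³).
The first with room is container 3.

3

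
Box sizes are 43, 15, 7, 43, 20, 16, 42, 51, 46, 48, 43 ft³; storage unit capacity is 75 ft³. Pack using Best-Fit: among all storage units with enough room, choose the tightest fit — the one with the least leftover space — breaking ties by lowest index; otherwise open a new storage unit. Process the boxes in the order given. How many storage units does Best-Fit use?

7

Put 43 ft³ in storage unit 1; 32 ft³ remain.
Put 15 ft³ in storage unit 1; 17 ft³ remain.
Put 7 ft³ in storage unit 1; 10 ft³ remain.
Put 43 ft³ in storage unit 2; 32 ft³ remain.
Put 20 ft³ in storage unit 2; 12 ft³ remain.
Put 16 ft³ in storage unit 3; 59 ft³ remain.
Put 42 ft³ in storage unit 3; 17 ft³ remain.
Put 51 ft³ in storage unit 4; 24 ft³ remain.
Put 46 ft³ in storage unit 5; 29 ft³ remain.
Put 48 ft³ in storage unit 6; 27 ft³ remain.
Put 43 ft³ in storage unit 7; 32 ft³ remain.
Final storage units: [43,15,7] [43,20] [16,42] [51] [46] [48] [43].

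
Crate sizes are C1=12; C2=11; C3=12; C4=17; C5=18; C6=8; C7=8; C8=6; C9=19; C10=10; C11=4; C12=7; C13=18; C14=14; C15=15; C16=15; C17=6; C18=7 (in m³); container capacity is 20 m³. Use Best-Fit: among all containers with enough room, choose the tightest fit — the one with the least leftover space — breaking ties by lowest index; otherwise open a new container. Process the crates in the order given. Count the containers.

Put C1 (12 m³) in container 1; 8 m³ remain.
Put C2 (11 m³) in container 2; 9 m³ remain.
Put C3 (12 m³) in container 3; 8 m³ remain.
Put C4 (17 m³) in container 4; 3 m³ remain.
Put C5 (18 m³) in container 5; 2 m³ remain.
Put C6 (8 m³) in container 1; 0 m³ remain.
Put C7 (8 m³) in container 3; 0 m³ remain.
Put C8 (6 m³) in container 2; 3 m³ remain.
Put C9 (19 m³) in container 6; 1 m³ remain.
Put C10 (10 m³) in container 7; 10 m³ remain.
Put C11 (4 m³) in container 7; 6 m³ remain.
Put C12 (7 m³) in container 8; 13 m³ remain.
Put C13 (18 m³) in container 9; 2 m³ remain.
Put C14 (14 m³) in container 10; 6 m³ remain.
Put C15 (15 m³) in container 11; 5 m³ remain.
Put C16 (15 m³) in container 12; 5 m³ remain.
Put C17 (6 m³) in container 7; 0 m³ remain.
Put C18 (7 m³) in container 8; 6 m³ remain.
Final containers: [12,8] [11,6] [12,8] [17] [18] [19] [10,4,6] [7,7] [18] [14] [15] [15].

12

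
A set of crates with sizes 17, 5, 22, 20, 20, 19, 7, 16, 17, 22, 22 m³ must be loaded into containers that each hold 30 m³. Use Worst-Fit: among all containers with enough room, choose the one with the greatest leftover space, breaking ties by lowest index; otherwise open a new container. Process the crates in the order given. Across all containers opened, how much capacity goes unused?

Put 17 m³ in container 1; 13 m³ remain.
Put 5 m³ in container 1; 8 m³ remain.
Put 22 m³ in container 2; 8 m³ remain.
Put 20 m³ in container 3; 10 m³ remain.
Put 20 m³ in container 4; 10 m³ remain.
Put 19 m³ in container 5; 11 m³ remain.
Put 7 m³ in container 5; 4 m³ remain.
Put 16 m³ in container 6; 14 m³ remain.
Put 17 m³ in container 7; 13 m³ remain.
Put 22 m³ in container 8; 8 m³ remain.
Put 22 m³ in container 9; 8 m³ remain.
9 containers × 30 m³ = 270 m³; used 187 m³; unused 83 m³.

83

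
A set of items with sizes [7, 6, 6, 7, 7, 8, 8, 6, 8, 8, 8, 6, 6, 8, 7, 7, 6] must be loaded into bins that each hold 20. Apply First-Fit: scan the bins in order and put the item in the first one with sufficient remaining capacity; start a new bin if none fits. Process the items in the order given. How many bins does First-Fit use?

Put 7 in bin 1; 13 remain.
Put 6 in bin 1; 7 remain.
Put 6 in bin 1; 1 remain.
Put 7 in bin 2; 13 remain.
Put 7 in bin 2; 6 remain.
Put 8 in bin 3; 12 remain.
Put 8 in bin 3; 4 remain.
Put 6 in bin 2; 0 remain.
Put 8 in bin 4; 12 remain.
Put 8 in bin 4; 4 remain.
Put 8 in bin 5; 12 remain.
Put 6 in bin 5; 6 remain.
Put 6 in bin 5; 0 remain.
Put 8 in bin 6; 12 remain.
Put 7 in bin 6; 5 remain.
Put 7 in bin 7; 13 remain.
Put 6 in bin 7; 7 remain.
Final bins: [7,6,6] [7,7,6] [8,8] [8,8] [8,6,6] [8,7] [7,6].

7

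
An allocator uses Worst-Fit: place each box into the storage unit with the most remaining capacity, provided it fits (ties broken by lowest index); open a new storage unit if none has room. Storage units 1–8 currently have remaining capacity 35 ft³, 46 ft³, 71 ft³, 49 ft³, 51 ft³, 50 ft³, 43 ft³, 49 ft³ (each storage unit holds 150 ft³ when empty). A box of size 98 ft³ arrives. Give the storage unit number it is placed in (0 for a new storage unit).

0

No storage unit has ≥ 98 ft³ free, so a new storage unit is opened.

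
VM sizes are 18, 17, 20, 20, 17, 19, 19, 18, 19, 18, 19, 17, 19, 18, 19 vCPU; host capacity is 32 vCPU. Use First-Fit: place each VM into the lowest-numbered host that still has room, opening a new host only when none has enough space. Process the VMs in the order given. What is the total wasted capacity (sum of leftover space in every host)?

203

host 1: place 18 vCPU, 14 vCPU left
host 2: place 17 vCPU, 15 vCPU left
host 3: place 20 vCPU, 12 vCPU left
host 4: place 20 vCPU, 12 vCPU left
host 5: place 17 vCPU, 15 vCPU left
host 6: place 19 vCPU, 13 vCPU left
host 7: place 19 vCPU, 13 vCPU left
host 8: place 18 vCPU, 14 vCPU left
host 9: place 19 vCPU, 13 vCPU left
host 10: place 18 vCPU, 14 vCPU left
host 11: place 19 vCPU, 13 vCPU left
host 12: place 17 vCPU, 15 vCPU left
host 13: place 19 vCPU, 13 vCPU left
host 14: place 18 vCPU, 14 vCPU left
host 15: place 19 vCPU, 13 vCPU left
15 hosts × 32 vCPU = 480 vCPU; used 277 vCPU; unused 203 vCPU.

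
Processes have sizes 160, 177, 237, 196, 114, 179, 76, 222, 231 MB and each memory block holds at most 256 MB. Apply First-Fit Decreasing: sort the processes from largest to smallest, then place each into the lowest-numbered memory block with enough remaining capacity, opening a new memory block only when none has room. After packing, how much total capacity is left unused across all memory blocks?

Sorted descending: 237, 231, 222, 196, 179, 177, 160, 114, 76.
237 MB → memory block 1 (remaining 19 MB)
231 MB → memory block 2 (remaining 25 MB)
222 MB → memory block 3 (remaining 34 MB)
196 MB → memory block 4 (remaining 60 MB)
179 MB → memory block 5 (remaining 77 MB)
177 MB → memory block 6 (remaining 79 MB)
160 MB → memory block 7 (remaining 96 MB)
114 MB → memory block 8 (remaining 142 MB)
76 MB → memory block 5 (remaining 1 MB)
8 memory blocks × 256 MB = 2048 MB; used 1592 MB; unused 456 MB.

456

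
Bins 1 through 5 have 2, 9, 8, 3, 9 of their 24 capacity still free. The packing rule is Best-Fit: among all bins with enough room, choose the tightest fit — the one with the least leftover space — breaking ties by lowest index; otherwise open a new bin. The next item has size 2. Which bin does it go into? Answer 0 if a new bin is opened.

Bins with room: bin 1 (2), bin 2 (9), bin 3 (8), bin 4 (3), bin 5 (9).
Tightest fit is bin 1 with 2 free.

1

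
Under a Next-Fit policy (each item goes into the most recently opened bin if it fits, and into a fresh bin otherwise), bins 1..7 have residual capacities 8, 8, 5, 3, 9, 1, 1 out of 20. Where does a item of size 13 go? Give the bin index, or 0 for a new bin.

0

Next-Fit only looks at bin 7, which has 1 free.
13 does not fit, so a new bin is opened.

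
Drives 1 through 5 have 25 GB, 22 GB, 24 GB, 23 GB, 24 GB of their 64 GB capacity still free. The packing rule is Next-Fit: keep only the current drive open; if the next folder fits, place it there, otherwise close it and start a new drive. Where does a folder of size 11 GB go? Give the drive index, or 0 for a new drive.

5

Next-Fit only looks at drive 5, which has 24 GB free.
11 GB fits there.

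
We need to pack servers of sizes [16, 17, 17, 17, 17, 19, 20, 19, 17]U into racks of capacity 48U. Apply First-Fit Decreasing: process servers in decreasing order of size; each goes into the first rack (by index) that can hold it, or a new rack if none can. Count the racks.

5

Sorted descending: 20, 19, 19, 17, 17, 17, 17, 17, 16.
20U → rack 1 (remaining 28U)
19U → rack 1 (remaining 9U)
19U → rack 2 (remaining 29U)
17U → rack 2 (remaining 12U)
17U → rack 3 (remaining 31U)
17U → rack 3 (remaining 14U)
17U → rack 4 (remaining 31U)
17U → rack 4 (remaining 14U)
16U → rack 5 (remaining 32U)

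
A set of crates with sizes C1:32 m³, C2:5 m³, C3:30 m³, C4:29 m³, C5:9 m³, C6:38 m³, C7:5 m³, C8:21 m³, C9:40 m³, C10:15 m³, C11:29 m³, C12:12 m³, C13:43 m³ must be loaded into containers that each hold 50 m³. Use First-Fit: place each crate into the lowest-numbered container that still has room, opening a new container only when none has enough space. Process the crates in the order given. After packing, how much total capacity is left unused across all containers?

container 1: place C1 (32 m³), 18 m³ left
container 1: place C2 (5 m³), 13 m³ left
container 2: place C3 (30 m³), 20 m³ left
container 3: place C4 (29 m³), 21 m³ left
container 1: place C5 (9 m³), 4 m³ left
container 4: place C6 (38 m³), 12 m³ left
container 2: place C7 (5 m³), 15 m³ left
container 3: place C8 (21 m³), 0 m³ left
container 5: place C9 (40 m³), 10 m³ left
container 2: place C10 (15 m³), 0 m³ left
container 6: place C11 (29 m³), 21 m³ left
container 4: place C12 (12 m³), 0 m³ left
container 7: place C13 (43 m³), 7 m³ left
7 containers × 50 m³ = 350 m³; used 308 m³; unused 42 m³.

42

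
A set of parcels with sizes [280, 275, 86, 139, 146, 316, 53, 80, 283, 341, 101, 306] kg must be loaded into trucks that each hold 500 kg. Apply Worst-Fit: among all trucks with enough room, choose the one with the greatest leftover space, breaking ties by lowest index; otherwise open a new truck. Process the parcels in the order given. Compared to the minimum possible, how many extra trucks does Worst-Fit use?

0

Worst-Fit: [280,139] [275,86,53,80] [146,316] [283,101] [341] [306] → 6 trucks.
6 parcels exceed 250 kg (half the capacity), and no two of those can share a truck, so at least 6 trucks are needed.
So 6 is already optimal.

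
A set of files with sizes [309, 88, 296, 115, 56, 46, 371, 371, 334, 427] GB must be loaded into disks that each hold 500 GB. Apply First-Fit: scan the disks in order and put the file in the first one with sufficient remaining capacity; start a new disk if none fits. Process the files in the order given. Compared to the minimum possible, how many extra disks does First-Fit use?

First-Fit: [309,88,56,46] [296,115] [371] [371] [334] [427] → 6 disks.
6 files exceed 250 GB (half the capacity), and no two of those can share a disk, so at least 6 disks are needed.
So 6 is already optimal.

0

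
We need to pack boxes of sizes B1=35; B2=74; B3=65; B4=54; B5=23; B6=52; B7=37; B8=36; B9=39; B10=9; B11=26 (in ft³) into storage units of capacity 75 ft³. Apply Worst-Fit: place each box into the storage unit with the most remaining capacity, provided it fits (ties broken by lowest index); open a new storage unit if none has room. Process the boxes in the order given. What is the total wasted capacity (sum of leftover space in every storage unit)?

Put B1 (35 ft³) in storage unit 1; 40 ft³ remain.
Put B2 (74 ft³) in storage unit 2; 1 ft³ remain.
Put B3 (65 ft³) in storage unit 3; 10 ft³ remain.
Put B4 (54 ft³) in storage unit 4; 21 ft³ remain.
Put B5 (23 ft³) in storage unit 1; 17 ft³ remain.
Put B6 (52 ft³) in storage unit 5; 23 ft³ remain.
Put B7 (37 ft³) in storage unit 6; 38 ft³ remain.
Put B8 (36 ft³) in storage unit 6; 2 ft³ remain.
Put B9 (39 ft³) in storage unit 7; 36 ft³ remain.
Put B10 (9 ft³) in storage unit 7; 27 ft³ remain.
Put B11 (26 ft³) in storage unit 7; 1 ft³ remain.
7 storage units × 75 ft³ = 525 ft³; used 450 ft³; unused 75 ft³.

75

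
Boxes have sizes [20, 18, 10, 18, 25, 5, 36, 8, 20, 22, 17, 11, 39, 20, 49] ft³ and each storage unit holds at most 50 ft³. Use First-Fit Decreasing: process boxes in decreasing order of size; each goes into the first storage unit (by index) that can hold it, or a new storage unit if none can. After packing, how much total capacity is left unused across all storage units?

Sorted descending: 49, 39, 36, 25, 22, 20, 20, 20, 18, 18, 17, 11, 10, 8, 5.
49 ft³ → storage unit 1 (remaining 1 ft³)
39 ft³ → storage unit 2 (remaining 11 ft³)
36 ft³ → storage unit 3 (remaining 14 ft³)
25 ft³ → storage unit 4 (remaining 25 ft³)
22 ft³ → storage unit 4 (remaining 3 ft³)
20 ft³ → storage unit 5 (remaining 30 ft³)
20 ft³ → storage unit 5 (remaining 10 ft³)
20 ft³ → storage unit 6 (remaining 30 ft³)
18 ft³ → storage unit 6 (remaining 12 ft³)
18 ft³ → storage unit 7 (remaining 32 ft³)
17 ft³ → storage unit 7 (remaining 15 ft³)
11 ft³ → storage unit 2 (remaining 0 ft³)
10 ft³ → storage unit 3 (remaining 4 ft³)
8 ft³ → storage unit 5 (remaining 2 ft³)
5 ft³ → storage unit 6 (remaining 7 ft³)
7 storage units × 50 ft³ = 350 ft³; used 318 ft³; unused 32 ft³.

32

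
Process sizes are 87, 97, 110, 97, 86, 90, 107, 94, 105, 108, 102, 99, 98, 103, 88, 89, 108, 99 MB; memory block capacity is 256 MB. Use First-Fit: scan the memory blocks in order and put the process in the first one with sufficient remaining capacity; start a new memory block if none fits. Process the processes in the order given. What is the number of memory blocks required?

memory block 1: place 87 MB, 169 MB left
memory block 1: place 97 MB, 72 MB left
memory block 2: place 110 MB, 146 MB left
memory block 2: place 97 MB, 49 MB left
memory block 3: place 86 MB, 170 MB left
memory block 3: place 90 MB, 80 MB left
memory block 4: place 107 MB, 149 MB left
memory block 4: place 94 MB, 55 MB left
memory block 5: place 105 MB, 151 MB left
memory block 5: place 108 MB, 43 MB left
memory block 6: place 102 MB, 154 MB left
memory block 6: place 99 MB, 55 MB left
memory block 7: place 98 MB, 158 MB left
memory block 7: place 103 MB, 55 MB left
memory block 8: place 88 MB, 168 MB left
memory block 8: place 89 MB, 79 MB left
memory block 9: place 108 MB, 148 MB left
memory block 9: place 99 MB, 49 MB left
Final memory blocks: [87,97] [110,97] [86,90] [107,94] [105,108] [102,99] [98,103] [88,89] [108,99].

9 memory blocks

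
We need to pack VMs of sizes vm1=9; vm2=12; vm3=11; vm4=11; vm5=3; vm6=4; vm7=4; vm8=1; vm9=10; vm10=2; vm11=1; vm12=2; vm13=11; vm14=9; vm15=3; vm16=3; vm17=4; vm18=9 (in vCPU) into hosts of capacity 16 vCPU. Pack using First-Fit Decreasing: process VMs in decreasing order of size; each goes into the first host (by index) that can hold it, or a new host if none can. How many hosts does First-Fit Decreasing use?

Sorted descending: 12, 11, 11, 11, 10, 9, 9, 9, 4, 4, 4, 3, 3, 3, 2, 2, 1, 1.
12 vCPU → host 1 (remaining 4 vCPU)
11 vCPU → host 2 (remaining 5 vCPU)
11 vCPU → host 3 (remaining 5 vCPU)
11 vCPU → host 4 (remaining 5 vCPU)
10 vCPU → host 5 (remaining 6 vCPU)
9 vCPU → host 6 (remaining 7 vCPU)
9 vCPU → host 7 (remaining 7 vCPU)
9 vCPU → host 8 (remaining 7 vCPU)
4 vCPU → host 1 (remaining 0 vCPU)
4 vCPU → host 2 (remaining 1 vCPU)
4 vCPU → host 3 (remaining 1 vCPU)
3 vCPU → host 4 (remaining 2 vCPU)
3 vCPU → host 5 (remaining 3 vCPU)
3 vCPU → host 5 (remaining 0 vCPU)
2 vCPU → host 4 (remaining 0 vCPU)
2 vCPU → host 6 (remaining 5 vCPU)
1 vCPU → host 2 (remaining 0 vCPU)
1 vCPU → host 3 (remaining 0 vCPU)

8 hosts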